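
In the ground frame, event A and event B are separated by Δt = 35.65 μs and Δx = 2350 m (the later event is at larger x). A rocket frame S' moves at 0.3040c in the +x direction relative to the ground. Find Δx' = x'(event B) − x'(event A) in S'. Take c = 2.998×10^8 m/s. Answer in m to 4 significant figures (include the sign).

Δx' ≈ -943.8 m

γ = 1/√(1 − 0.3040²) = 1.04968
Δx' = γ(Δx − vΔt) = 1.04968 × (2350 m − 0.3040×(2.998×10^8 m/s)×35.65×10^-6 s)
= 1.04968 × (-899.112 m) = -943.8 m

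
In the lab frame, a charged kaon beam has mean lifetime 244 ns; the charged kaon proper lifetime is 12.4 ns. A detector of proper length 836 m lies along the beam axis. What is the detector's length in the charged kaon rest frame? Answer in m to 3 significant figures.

L ≈ 42.5 m

Time dilation ⇒ γ = Δt/τ₀ = 244/12.4 = 19.677
Length contraction: L = L₀/γ = 836/19.677 = 42.5 m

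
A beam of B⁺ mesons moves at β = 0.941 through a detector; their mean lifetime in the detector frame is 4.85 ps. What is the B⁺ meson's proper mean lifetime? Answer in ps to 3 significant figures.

γ = 1/√(1 − 0.941²) = 2.9550
Proper time: τ₀ = Δt/γ = 4.85/2.9550 = 1.64 ps

τ₀ ≈ 1.64 ps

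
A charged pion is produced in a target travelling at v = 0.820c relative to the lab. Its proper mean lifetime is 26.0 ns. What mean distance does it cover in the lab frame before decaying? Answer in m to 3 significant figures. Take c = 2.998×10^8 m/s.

d ≈ 11.2 m

γ = 1/√(1 − 0.820²) = 1.7471
Dilated lifetime: Δt = γτ₀ = 1.7471 × 26.0 ns = 45.426 ns
d = vΔt = 0.820c × 45.426 ns = 2.4584×10^8 m/s × 4.5426×10^-8 s = 11.2 m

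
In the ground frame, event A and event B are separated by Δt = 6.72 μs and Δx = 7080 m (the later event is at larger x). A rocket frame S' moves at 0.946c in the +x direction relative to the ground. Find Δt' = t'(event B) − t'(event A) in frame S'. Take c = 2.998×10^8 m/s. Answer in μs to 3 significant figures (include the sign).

γ = 1/√(1 − 0.946²) = 3.0848
Δt' = γ(Δt − vΔx/c²) = 3.0848 × (6.72 μs − 0.946×7080 m / (2.998×10^8 m/s))
= 3.0848 × (-15.620 μs) = -48.2 μs

Δt' ≈ -48.2 μs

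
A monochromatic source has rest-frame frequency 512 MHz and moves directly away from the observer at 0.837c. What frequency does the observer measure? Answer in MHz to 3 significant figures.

f_obs ≈ 153 MHz

Relativistic Doppler: f_obs = f_src √((1−β)/(1+β))
= 512 × √(0.16300/1.8370) = 512 × 0.29788 = 153 MHz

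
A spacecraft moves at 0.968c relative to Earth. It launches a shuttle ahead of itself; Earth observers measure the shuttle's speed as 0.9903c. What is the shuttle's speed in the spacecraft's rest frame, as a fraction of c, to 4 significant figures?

u' ≈ 0.5388c

Inverse velocity addition: u' = (u − v)/(1 − uv/c²)
= (0.9903 − 0.968)/(1 − 0.9903×0.968) = 0.02230/0.0413896 = 0.5388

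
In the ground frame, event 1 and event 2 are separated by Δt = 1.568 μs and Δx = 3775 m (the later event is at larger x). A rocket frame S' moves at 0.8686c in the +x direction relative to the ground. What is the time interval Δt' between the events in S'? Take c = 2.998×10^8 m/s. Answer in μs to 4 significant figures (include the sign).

Δt' ≈ -18.91 μs

γ = 1/√(1 − 0.8686²) = 2.01811
Δt' = γ(Δt − vΔx/c²) = 2.01811 × (1.568 μs − 0.8686×3775 m / (2.998×10^8 m/s))
= 2.01811 × (-9.36917 μs) = -18.91 μs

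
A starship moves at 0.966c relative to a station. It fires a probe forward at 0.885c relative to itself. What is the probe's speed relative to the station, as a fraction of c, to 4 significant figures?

u ≈ 0.9979c

Relativistic velocity addition: u = (u' + v)/(1 + u'v/c²)
= (0.885 + 0.966)/(1 + 0.885×0.966) = 1.851/1.85491 = 0.9979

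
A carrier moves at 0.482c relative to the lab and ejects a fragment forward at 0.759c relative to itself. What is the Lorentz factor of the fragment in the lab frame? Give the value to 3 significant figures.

γ ≈ 2.39

u_lab = (0.759 + 0.482)/(1 + 0.759×0.482) = 1.241/1.36584 = 0.908600
γ = 1/√(1 − 0.908600²) = 2.39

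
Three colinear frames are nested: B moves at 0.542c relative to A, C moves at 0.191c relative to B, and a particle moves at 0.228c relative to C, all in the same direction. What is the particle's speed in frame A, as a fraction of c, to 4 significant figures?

u ≈ 0.7749c

Compose boost 2: (0.191 + 0.542)/(1 + 0.191×0.542) = 0.7330/1.10352 = 0.664237
Compose boost 3: (0.228 + 0.664237)/(1 + 0.228×0.664237) = 0.892237/1.15145 = 0.7749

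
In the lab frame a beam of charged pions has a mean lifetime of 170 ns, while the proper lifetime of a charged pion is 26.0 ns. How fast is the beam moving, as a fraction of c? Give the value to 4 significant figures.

γ = Δt/τ₀ = 170/26.0 = 6.53846
β = √(1 − 1/γ²) = √(1 − 1/6.53846²) = 0.9882

β ≈ 0.9882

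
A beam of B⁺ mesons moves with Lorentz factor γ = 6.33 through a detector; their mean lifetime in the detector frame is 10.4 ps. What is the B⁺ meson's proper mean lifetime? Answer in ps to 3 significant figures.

γ = 6.33 (given)
Proper time: τ₀ = Δt/γ = 10.4/6.33 = 1.64 ps

τ₀ ≈ 1.64 ps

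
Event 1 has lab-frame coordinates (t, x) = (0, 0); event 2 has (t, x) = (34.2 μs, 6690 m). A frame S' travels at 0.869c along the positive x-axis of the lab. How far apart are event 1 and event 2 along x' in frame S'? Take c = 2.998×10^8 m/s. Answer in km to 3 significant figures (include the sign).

Δx' ≈ -4.49 km

γ = 1/√(1 − 0.869²) = 2.0210
Δx' = γ(Δx − vΔt) = 2.0210 × (6690 m − 0.869×(2.998×10^8 m/s)×34.2×10^-6 s)
= 2.0210 × (-2220.0 m) = -4.49 km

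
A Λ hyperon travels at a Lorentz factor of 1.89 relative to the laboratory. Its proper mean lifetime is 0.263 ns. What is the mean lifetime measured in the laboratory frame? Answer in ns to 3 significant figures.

Δt ≈ 0.497 ns

γ = 1.89 (given)
Time dilation: Δt = γτ₀ = 1.89 × 0.263 ns = 0.497 ns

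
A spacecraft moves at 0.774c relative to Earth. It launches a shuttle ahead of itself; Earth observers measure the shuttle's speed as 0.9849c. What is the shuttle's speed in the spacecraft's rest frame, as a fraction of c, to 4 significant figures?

u' ≈ 0.8873c

Inverse velocity addition: u' = (u − v)/(1 − uv/c²)
= (0.9849 − 0.774)/(1 − 0.9849×0.774) = 0.2109/0.237687 = 0.8873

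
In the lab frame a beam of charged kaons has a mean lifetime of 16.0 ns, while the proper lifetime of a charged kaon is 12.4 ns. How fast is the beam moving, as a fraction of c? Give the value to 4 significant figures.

γ = Δt/τ₀ = 16.0/12.4 = 1.29032
β = √(1 − 1/γ²) = √(1 − 1/1.29032²) = 0.6320

β ≈ 0.6320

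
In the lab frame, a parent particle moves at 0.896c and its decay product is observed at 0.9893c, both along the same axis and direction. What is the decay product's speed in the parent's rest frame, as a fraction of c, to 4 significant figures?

Inverse velocity addition: u' = (u − v)/(1 − uv/c²)
= (0.9893 − 0.896)/(1 − 0.9893×0.896) = 0.09330/0.113587 = 0.8214

u' ≈ 0.8214c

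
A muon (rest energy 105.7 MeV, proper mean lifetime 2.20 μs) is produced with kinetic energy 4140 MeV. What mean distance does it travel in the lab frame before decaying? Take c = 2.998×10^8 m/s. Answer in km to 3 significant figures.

γ = 1 + K/(m₀c²) = 1 + 4140/105.7 = 40.167
β = √(1 − 1/γ²) = 0.99969
Dilated lifetime: γτ₀ = 40.167 × 2.20 μs = 88.368 μs
d = βc·γτ₀ = 0.99969 × (2.998×10^8 m/s) × 8.8368×10^-5 s = 26.5 km

d ≈ 26.5 km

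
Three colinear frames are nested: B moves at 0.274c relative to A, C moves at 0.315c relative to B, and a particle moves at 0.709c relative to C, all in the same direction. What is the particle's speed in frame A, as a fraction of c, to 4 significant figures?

Compose boost 2: (0.315 + 0.274)/(1 + 0.315×0.274) = 0.5890/1.08631 = 0.542203
Compose boost 3: (0.709 + 0.542203)/(1 + 0.709×0.542203) = 1.25120/1.38442 = 0.9038

u ≈ 0.9038c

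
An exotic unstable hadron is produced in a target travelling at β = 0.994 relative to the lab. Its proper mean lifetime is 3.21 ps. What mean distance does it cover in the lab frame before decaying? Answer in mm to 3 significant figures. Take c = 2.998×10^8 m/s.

d ≈ 8.75 mm

γ = 1/√(1 − 0.994²) = 9.1424
Dilated lifetime: Δt = γτ₀ = 9.1424 × 3.21 ps = 29.347 ps
d = vΔt = 0.994c × 29.347 ps = 2.9800×10^8 m/s × 2.9347×10^-11 s = 8.75 mm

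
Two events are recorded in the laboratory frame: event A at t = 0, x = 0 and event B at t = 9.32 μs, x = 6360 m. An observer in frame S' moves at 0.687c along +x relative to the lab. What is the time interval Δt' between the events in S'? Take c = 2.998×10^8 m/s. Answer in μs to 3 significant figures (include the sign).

γ = 1/√(1 − 0.687²) = 1.3762
Δt' = γ(Δt − vΔx/c²) = 1.3762 × (9.32 μs − 0.687×6360 m / (2.998×10^8 m/s))
= 1.3762 × (-5.2541 μs) = -7.23 μs

Δt' ≈ -7.23 μs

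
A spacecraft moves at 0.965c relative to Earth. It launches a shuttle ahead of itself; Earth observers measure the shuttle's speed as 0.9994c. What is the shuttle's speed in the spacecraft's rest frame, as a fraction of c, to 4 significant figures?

u' ≈ 0.9669c

Inverse velocity addition: u' = (u − v)/(1 − uv/c²)
= (0.9994 − 0.965)/(1 − 0.9994×0.965) = 0.03440/0.0355790 = 0.9669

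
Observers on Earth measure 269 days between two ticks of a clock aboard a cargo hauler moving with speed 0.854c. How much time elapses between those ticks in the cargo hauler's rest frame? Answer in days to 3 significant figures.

τ₀ ≈ 140 days

γ = 1/√(1 − 0.854²) = 1.9221
Proper time: τ₀ = Δt/γ = 269/1.9221 = 140 days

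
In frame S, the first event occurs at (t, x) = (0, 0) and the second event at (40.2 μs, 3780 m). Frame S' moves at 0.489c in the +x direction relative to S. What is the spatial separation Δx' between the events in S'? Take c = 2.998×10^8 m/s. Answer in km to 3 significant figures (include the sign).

Δx' ≈ -2.42 km

γ = 1/√(1 − 0.489²) = 1.1464
Δx' = γ(Δx − vΔt) = 1.1464 × (3780 m − 0.489×(2.998×10^8 m/s)×40.2×10^-6 s)
= 1.1464 × (-2113.4 m) = -2.42 km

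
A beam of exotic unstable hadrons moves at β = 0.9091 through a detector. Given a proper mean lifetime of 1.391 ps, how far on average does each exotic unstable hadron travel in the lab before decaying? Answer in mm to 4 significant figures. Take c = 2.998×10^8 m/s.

γ = 1/√(1 − 0.9091²) = 2.40051
Dilated lifetime: Δt = γτ₀ = 2.40051 × 1.391 ps = 3.33911 ps
d = vΔt = 0.9091c × 3.33911 ps = 2.72548×10^8 m/s × 3.33911×10^-12 s = 0.9101 mm

d ≈ 0.9101 mm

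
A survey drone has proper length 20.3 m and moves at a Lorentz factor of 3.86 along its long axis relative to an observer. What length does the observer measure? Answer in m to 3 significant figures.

L ≈ 5.26 m

γ = 3.86 (given)
Length contraction: L = L₀/γ = 20.3/3.86 = 5.26 m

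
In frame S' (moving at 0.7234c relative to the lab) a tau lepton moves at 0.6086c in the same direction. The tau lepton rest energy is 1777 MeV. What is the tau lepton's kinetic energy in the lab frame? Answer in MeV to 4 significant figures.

K ≈ 2895 MeV

u_lab = (0.6086 + 0.7234)/(1 + 0.6086×0.7234) = 0.9248322
γ = 1/√(1 − 0.9248322²) = 2.62898
K = (γ − 1)m₀c² = (2.62898 − 1) × 1777 = 1.62898 × 1777 = 2895 MeV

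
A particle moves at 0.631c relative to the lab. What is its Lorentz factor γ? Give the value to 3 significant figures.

γ = 1/√(1 − β²) = 1/√(1 − 0.631²) = 1/√(0.60184) = 1.29

γ ≈ 1.29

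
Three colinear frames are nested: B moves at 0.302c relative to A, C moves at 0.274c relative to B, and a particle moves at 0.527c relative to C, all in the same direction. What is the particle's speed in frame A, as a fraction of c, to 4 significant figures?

u ≈ 0.8271c

Compose boost 2: (0.274 + 0.302)/(1 + 0.274×0.302) = 0.5760/1.08275 = 0.531980
Compose boost 3: (0.527 + 0.531980)/(1 + 0.527×0.531980) = 1.05898/1.28035 = 0.8271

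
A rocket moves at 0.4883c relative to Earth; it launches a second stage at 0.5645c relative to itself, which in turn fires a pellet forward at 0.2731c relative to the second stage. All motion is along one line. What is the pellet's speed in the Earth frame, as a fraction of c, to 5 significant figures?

Compose boost 2: (0.5645 + 0.4883)/(1 + 0.5645×0.4883) = 1.0528/1.275645 = 0.8253078
Compose boost 3: (0.2731 + 0.8253078)/(1 + 0.2731×0.8253078) = 1.098408/1.225392 = 0.89637

u ≈ 0.89637c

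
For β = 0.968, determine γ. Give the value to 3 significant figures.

γ = 1/√(1 − β²) = 1/√(1 − 0.968²) = 1/√(0.062976) = 3.98

γ ≈ 3.98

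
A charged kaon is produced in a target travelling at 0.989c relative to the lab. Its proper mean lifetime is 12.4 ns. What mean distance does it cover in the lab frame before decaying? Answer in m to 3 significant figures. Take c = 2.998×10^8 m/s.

γ = 1/√(1 − 0.989²) = 6.7606
Dilated lifetime: Δt = γτ₀ = 6.7606 × 12.4 ns = 83.832 ns
d = vΔt = 0.989c × 83.832 ns = 2.9650×10^8 m/s × 8.3832×10^-8 s = 24.9 m

d ≈ 24.9 m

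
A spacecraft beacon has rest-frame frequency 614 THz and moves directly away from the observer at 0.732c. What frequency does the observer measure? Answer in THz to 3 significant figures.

Relativistic Doppler: f_obs = f_src √((1−β)/(1+β))
= 614 × √(0.26800/1.7320) = 614 × 0.39336 = 242 THz

f_obs ≈ 242 THz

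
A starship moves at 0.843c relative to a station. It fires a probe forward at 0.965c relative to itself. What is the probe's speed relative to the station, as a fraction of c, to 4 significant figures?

u ≈ 0.9970c

Relativistic velocity addition: u = (u' + v)/(1 + u'v/c²)
= (0.965 + 0.843)/(1 + 0.965×0.843) = 1.808/1.81350 = 0.9970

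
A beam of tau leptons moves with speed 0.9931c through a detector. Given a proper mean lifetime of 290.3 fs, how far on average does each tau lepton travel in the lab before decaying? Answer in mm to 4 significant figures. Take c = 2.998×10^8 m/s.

d ≈ 0.7370 mm

γ = 1/√(1 − 0.9931²) = 8.52729
Dilated lifetime: Δt = γτ₀ = 8.52729 × 290.3 fs = 2475.47 fs
d = vΔt = 0.9931c × 2475.47 fs = 2.97731×10^8 m/s × 2.47547×10^-12 s = 0.7370 mm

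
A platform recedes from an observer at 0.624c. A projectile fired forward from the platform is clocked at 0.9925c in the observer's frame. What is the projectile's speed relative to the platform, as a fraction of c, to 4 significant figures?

u' ≈ 0.9680c

Inverse velocity addition: u' = (u − v)/(1 − uv/c²)
= (0.9925 − 0.624)/(1 − 0.9925×0.624) = 0.3685/0.380680 = 0.9680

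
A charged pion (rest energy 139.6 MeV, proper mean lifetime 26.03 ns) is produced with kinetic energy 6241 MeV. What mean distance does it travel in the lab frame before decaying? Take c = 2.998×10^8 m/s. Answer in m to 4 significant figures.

γ = 1 + K/(m₀c²) = 1 + 6241/139.6 = 45.7063
β = √(1 − 1/γ²) = 0.999761
Dilated lifetime: γτ₀ = 45.7063 × 26.03 ns = 1189.74 ns
d = βc·γτ₀ = 0.999761 × (2.998×10^8 m/s) × 1.18974×10^-6 s = 356.6 m

d ≈ 356.6 m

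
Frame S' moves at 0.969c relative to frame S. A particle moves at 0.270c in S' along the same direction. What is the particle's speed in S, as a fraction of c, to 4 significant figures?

Relativistic velocity addition: u = (u' + v)/(1 + u'v/c²)
= (0.270 + 0.969)/(1 + 0.270×0.969) = 1.239/1.26163 = 0.9821

u ≈ 0.9821c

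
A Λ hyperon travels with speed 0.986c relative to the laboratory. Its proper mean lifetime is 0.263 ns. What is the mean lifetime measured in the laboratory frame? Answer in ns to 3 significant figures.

γ = 1/√(1 − 0.986²) = 5.9972
Time dilation: Δt = γτ₀ = 5.9972 × 0.263 ns = 1.58 ns

Δt ≈ 1.58 ns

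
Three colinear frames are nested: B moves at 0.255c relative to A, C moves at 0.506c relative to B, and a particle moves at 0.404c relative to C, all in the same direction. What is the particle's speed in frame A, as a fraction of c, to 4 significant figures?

Compose boost 2: (0.506 + 0.255)/(1 + 0.506×0.255) = 0.7610/1.12903 = 0.674030
Compose boost 3: (0.404 + 0.674030)/(1 + 0.404×0.674030) = 1.07803/1.27231 = 0.8473

u ≈ 0.8473c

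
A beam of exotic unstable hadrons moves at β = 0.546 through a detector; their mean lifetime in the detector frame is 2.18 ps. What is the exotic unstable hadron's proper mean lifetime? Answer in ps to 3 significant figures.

γ = 1/√(1 − 0.546²) = 1.1936
Proper time: τ₀ = Δt/γ = 2.18/1.1936 = 1.83 ps

τ₀ ≈ 1.83 ps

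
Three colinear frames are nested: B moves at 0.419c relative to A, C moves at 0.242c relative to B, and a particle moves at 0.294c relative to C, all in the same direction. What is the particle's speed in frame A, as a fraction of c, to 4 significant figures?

Compose boost 2: (0.242 + 0.419)/(1 + 0.242×0.419) = 0.6610/1.10140 = 0.600146
Compose boost 3: (0.294 + 0.600146)/(1 + 0.294×0.600146) = 0.894146/1.17644 = 0.7600

u ≈ 0.7600c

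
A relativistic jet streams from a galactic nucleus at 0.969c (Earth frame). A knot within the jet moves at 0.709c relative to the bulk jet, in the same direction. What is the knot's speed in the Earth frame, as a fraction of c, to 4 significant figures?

u ≈ 0.9947c

Relativistic velocity addition: u = (u' + v)/(1 + u'v/c²)
= (0.709 + 0.969)/(1 + 0.709×0.969) = 1.678/1.68702 = 0.9947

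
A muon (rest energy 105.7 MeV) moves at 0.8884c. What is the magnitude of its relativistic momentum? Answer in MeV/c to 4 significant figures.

γ = 1/√(1 − 0.8884²) = 2.17832
p = γβm₀c = 2.17832 × 0.8884 × 105.7 MeV/c = 204.6 MeV/c

p ≈ 204.6 MeV/c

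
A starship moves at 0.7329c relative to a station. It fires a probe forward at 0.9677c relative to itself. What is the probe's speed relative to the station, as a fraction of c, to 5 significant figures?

Relativistic velocity addition: u = (u' + v)/(1 + u'v/c²)
= (0.9677 + 0.7329)/(1 + 0.9677×0.7329) = 1.7006/1.709227 = 0.99495

u ≈ 0.99495c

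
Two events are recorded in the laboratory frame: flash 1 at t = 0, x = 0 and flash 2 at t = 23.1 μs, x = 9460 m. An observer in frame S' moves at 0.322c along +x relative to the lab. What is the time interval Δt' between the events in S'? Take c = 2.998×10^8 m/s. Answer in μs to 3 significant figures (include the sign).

Δt' ≈ 13.7 μs

γ = 1/√(1 − 0.322²) = 1.0563
Δt' = γ(Δt − vΔx/c²) = 1.0563 × (23.1 μs − 0.322×9460 m / (2.998×10^8 m/s))
= 1.0563 × (12.939 μs) = 13.7 μs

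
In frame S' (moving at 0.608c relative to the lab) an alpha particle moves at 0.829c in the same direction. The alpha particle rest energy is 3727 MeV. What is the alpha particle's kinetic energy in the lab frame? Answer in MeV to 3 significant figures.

u_lab = (0.829 + 0.608)/(1 + 0.829×0.608) = 0.955432
γ = 1/√(1 − 0.955432²) = 3.3874
K = (γ − 1)m₀c² = (3.3874 − 1) × 3727 = 2.3874 × 3727 = 8900 MeV

K ≈ 8900 MeV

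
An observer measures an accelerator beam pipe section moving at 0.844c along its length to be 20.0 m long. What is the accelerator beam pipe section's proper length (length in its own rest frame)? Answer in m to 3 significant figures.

γ = 1/√(1 − 0.844²) = 1.8645
L₀ = γL = 1.8645 × 20.0 = 37.3 m

L₀ ≈ 37.3 m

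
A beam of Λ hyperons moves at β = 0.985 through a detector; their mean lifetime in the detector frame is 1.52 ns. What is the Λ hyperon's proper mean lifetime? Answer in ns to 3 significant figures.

γ = 1/√(1 − 0.985²) = 5.7953
Proper time: τ₀ = Δt/γ = 1.52/5.7953 = 0.262 ns

τ₀ ≈ 0.262 ns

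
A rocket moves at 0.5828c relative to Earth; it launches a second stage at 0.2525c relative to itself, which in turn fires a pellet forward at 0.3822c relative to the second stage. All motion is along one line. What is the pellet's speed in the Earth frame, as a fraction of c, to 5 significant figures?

u ≈ 0.86861c

Compose boost 2: (0.2525 + 0.5828)/(1 + 0.2525×0.5828) = 0.83530/1.147157 = 0.7281479
Compose boost 3: (0.3822 + 0.7281479)/(1 + 0.3822×0.7281479) = 1.110348/1.278298 = 0.86861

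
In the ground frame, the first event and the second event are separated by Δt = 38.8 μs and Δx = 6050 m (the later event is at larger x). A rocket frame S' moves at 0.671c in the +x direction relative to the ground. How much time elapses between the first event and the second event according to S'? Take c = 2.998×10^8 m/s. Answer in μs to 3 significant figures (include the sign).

γ = 1/√(1 − 0.671²) = 1.3487
Δt' = γ(Δt − vΔx/c²) = 1.3487 × (38.8 μs − 0.671×6050 m / (2.998×10^8 m/s))
= 1.3487 × (25.259 μs) = 34.1 μs

Δt' ≈ 34.1 μs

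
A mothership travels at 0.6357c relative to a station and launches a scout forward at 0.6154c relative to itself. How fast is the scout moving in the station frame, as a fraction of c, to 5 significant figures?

u ≈ 0.89929c

Compose boost 2: (0.6154 + 0.6357)/(1 + 0.6154×0.6357) = 1.2511/1.391210 = 0.89929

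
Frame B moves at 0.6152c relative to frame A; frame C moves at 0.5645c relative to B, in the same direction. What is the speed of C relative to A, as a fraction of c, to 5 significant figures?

u ≈ 0.87562c

Compose boost 2: (0.5645 + 0.6152)/(1 + 0.5645×0.6152) = 1.1797/1.347280 = 0.87562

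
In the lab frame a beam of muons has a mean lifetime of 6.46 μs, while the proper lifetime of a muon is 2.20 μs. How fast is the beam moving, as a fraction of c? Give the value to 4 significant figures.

γ = Δt/τ₀ = 6.46/2.20 = 2.93636
β = √(1 − 1/γ²) = √(1 − 1/2.93636²) = 0.9402

β ≈ 0.9402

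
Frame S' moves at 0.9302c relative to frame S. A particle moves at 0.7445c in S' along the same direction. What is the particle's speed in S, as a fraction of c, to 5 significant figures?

u ≈ 0.98946c

Relativistic velocity addition: u = (u' + v)/(1 + u'v/c²)
= (0.7445 + 0.9302)/(1 + 0.7445×0.9302) = 1.6747/1.692534 = 0.98946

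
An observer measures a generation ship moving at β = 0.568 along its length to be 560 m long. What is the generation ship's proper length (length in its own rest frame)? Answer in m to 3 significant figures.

γ = 1/√(1 − 0.568²) = 1.2150
L₀ = γL = 1.2150 × 560 = 680 m

L₀ ≈ 680 m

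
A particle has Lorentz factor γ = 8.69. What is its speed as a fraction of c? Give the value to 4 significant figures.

β = √(1 − 1/γ²) = √(1 − 1/8.69²) = √(0.986758) = 0.9934

β ≈ 0.9934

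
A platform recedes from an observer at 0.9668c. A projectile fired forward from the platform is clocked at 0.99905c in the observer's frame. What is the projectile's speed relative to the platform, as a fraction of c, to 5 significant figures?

u' ≈ 0.94524c

Inverse velocity addition: u' = (u − v)/(1 − uv/c²)
= (0.99905 − 0.9668)/(1 − 0.99905×0.9668) = 0.032250/0.03411846 = 0.94524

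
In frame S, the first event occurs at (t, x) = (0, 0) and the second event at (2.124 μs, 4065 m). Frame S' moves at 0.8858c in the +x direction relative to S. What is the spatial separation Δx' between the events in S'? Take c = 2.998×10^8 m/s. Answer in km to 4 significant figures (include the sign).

Δx' ≈ 7.544 km

γ = 1/√(1 − 0.8858²) = 2.15486
Δx' = γ(Δx − vΔt) = 2.15486 × (4065 m − 0.8858×(2.998×10^8 m/s)×2.124×10^-6 s)
= 2.15486 × (3500.94 m) = 7.544 km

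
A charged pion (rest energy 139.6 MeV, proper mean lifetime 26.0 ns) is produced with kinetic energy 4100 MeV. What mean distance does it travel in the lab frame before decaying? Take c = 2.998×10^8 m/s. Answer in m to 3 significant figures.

γ = 1 + K/(m₀c²) = 1 + 4100/139.6 = 30.370
β = √(1 − 1/γ²) = 0.99946
Dilated lifetime: γτ₀ = 30.370 × 26.0 ns = 789.61 ns
d = βc·γτ₀ = 0.99946 × (2.998×10^8 m/s) × 7.8961×10^-7 s = 237 m

d ≈ 237 m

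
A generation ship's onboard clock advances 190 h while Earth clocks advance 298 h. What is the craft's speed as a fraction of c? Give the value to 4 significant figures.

γ = Δt/τ₀ = 298/190 = 1.56842
β = √(1 − 1/γ²) = √(1 − 1/1.56842²) = 0.7704

β ≈ 0.7704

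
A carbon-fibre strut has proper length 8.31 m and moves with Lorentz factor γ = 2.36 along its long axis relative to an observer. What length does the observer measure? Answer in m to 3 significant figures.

γ = 2.36 (given)
Length contraction: L = L₀/γ = 8.31/2.36 = 3.52 m

L ≈ 3.52 m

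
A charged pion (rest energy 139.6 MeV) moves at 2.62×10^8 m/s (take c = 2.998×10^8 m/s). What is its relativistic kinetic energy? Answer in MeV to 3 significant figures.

K ≈ 148 MeV

β = v/c = 2.62×10^8 / 2.998×10^8 = 0.87392
γ = 1/√(1 − 0.87392²) = 2.0573
K = (γ − 1)m₀c² = (2.0573 − 1) × 139.6 MeV = 1.0573 × 139.6 MeV = 148 MeV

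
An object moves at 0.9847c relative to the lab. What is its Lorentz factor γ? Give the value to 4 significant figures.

γ ≈ 5.739

γ = 1/√(1 − β²) = 1/√(1 − 0.9847²) = 1/√(0.0303659) = 5.739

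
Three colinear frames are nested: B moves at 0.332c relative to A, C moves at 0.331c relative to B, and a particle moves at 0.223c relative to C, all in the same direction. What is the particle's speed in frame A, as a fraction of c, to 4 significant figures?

u ≈ 0.7239c

Compose boost 2: (0.331 + 0.332)/(1 + 0.331×0.332) = 0.6630/1.10989 = 0.597355
Compose boost 3: (0.223 + 0.597355)/(1 + 0.223×0.597355) = 0.820355/1.13321 = 0.7239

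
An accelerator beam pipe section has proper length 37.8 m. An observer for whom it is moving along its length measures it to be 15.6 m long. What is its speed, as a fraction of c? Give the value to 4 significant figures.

β ≈ 0.9109

γ = L₀/L = 37.8/15.6 = 2.42308
β = √(1 − 1/γ²) = 0.9109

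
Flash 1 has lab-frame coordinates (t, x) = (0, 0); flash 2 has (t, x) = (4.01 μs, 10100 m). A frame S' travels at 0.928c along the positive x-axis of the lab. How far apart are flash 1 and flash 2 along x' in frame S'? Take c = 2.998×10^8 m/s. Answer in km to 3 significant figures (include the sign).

γ = 1/√(1 − 0.928²) = 2.6840
Δx' = γ(Δx − vΔt) = 2.6840 × (10100 m − 0.928×(2.998×10^8 m/s)×4.01×10^-6 s)
= 2.6840 × (8984.4 m) = 24.1 km

Δx' ≈ 24.1 km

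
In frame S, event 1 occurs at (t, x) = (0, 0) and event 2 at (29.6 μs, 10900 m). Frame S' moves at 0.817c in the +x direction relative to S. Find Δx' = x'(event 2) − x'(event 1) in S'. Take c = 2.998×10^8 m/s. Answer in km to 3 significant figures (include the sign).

Δx' ≈ 6.33 km

γ = 1/√(1 − 0.817²) = 1.7342
Δx' = γ(Δx − vΔt) = 1.7342 × (10900 m − 0.817×(2.998×10^8 m/s)×29.6×10^-6 s)
= 1.7342 × (3649.9 m) = 6.33 km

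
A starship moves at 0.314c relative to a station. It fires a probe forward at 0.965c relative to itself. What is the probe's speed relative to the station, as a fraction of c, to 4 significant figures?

Relativistic velocity addition: u = (u' + v)/(1 + u'v/c²)
= (0.965 + 0.314)/(1 + 0.965×0.314) = 1.279/1.30301 = 0.9816

u ≈ 0.9816c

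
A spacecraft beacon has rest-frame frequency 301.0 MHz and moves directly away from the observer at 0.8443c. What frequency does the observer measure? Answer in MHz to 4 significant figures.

Relativistic Doppler: f_obs = f_src √((1−β)/(1+β))
= 301.0 × √(0.155700/1.84430) = 301.0 × 0.290555 = 87.46 MHz

f_obs ≈ 87.46 MHz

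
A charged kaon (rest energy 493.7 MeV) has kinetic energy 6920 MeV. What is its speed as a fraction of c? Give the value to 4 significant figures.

β ≈ 0.9978

γ = 1 + K/(m₀c²) = 1 + 6920/493.7 = 15.0166
β = √(1 − 1/γ²) = 0.9978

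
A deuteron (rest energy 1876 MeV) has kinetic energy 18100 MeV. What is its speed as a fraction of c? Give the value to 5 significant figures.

γ = 1 + K/(m₀c²) = 1 + 18100/1876 = 10.64819
β = √(1 − 1/γ²) = 0.99558

β ≈ 0.99558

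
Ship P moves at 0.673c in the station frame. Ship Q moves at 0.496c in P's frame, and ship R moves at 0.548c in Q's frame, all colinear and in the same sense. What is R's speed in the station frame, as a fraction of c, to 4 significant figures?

u ≈ 0.9623c

Compose boost 2: (0.496 + 0.673)/(1 + 0.496×0.673) = 1.169/1.33381 = 0.876438
Compose boost 3: (0.548 + 0.876438)/(1 + 0.548×0.876438) = 1.42444/1.48029 = 0.9623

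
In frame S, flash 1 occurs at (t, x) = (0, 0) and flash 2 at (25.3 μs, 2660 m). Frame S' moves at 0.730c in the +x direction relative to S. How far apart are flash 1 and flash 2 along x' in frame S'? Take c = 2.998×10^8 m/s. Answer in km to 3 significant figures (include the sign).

Δx' ≈ -4.21 km

γ = 1/√(1 − 0.730²) = 1.4632
Δx' = γ(Δx − vΔt) = 1.4632 × (2660 m − 0.730×(2.998×10^8 m/s)×25.3×10^-6 s)
= 1.4632 × (-2877.0 m) = -4.21 km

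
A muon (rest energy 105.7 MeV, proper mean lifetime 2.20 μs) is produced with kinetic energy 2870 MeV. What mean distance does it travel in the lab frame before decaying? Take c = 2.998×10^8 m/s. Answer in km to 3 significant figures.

d ≈ 18.6 km

γ = 1 + K/(m₀c²) = 1 + 2870/105.7 = 28.152
β = √(1 − 1/γ²) = 0.99937
Dilated lifetime: γτ₀ = 28.152 × 2.20 μs = 61.935 μs
d = βc·γτ₀ = 0.99937 × (2.998×10^8 m/s) × 6.1935×10^-5 s = 18.6 km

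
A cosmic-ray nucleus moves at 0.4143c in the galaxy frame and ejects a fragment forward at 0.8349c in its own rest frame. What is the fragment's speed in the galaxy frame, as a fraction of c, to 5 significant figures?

u ≈ 0.92815c

Compose boost 2: (0.8349 + 0.4143)/(1 + 0.8349×0.4143) = 1.2492/1.345899 = 0.92815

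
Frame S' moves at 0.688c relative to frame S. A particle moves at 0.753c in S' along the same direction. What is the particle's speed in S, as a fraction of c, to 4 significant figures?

Relativistic velocity addition: u = (u' + v)/(1 + u'v/c²)
= (0.753 + 0.688)/(1 + 0.753×0.688) = 1.441/1.51806 = 0.9492

u ≈ 0.9492c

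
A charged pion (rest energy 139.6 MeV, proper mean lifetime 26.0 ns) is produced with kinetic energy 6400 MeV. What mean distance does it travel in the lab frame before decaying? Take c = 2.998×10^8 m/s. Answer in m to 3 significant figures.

d ≈ 365 m

γ = 1 + K/(m₀c²) = 1 + 6400/139.6 = 46.845
β = √(1 − 1/γ²) = 0.99977
Dilated lifetime: γτ₀ = 46.845 × 26.0 ns = 1218.0 ns
d = βc·γτ₀ = 0.99977 × (2.998×10^8 m/s) × 1.2180×10^-6 s = 365 m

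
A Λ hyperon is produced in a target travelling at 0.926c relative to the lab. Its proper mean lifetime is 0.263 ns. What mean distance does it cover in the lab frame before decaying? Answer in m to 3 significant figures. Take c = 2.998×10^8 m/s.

γ = 1/√(1 − 0.926²) = 2.6488
Dilated lifetime: Δt = γτ₀ = 2.6488 × 0.263 ns = 0.69665 ns
d = vΔt = 0.926c × 0.69665 ns = 2.7761×10^8 m/s × 6.9665×10^-10 s = 0.193 m

d ≈ 0.193 m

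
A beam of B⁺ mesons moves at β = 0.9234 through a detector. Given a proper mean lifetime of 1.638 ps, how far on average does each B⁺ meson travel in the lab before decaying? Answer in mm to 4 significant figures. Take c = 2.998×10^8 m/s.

d ≈ 1.181 mm

γ = 1/√(1 − 0.9234²) = 2.60526
Dilated lifetime: Δt = γτ₀ = 2.60526 × 1.638 ps = 4.26741 ps
d = vΔt = 0.9234c × 4.26741 ps = 2.76835×10^8 m/s × 4.26741×10^-12 s = 1.181 mm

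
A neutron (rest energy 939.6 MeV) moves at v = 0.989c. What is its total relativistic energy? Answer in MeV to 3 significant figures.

E ≈ 6350 MeV

γ = 1/√(1 − 0.989²) = 6.7606
E = γm₀c² = 6.7606 × 939.6 MeV = 6350 MeV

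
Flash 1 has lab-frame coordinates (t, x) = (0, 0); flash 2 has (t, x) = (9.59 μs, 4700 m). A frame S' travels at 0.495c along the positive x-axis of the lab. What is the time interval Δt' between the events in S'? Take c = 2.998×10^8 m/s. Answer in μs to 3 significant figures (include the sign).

Δt' ≈ 2.11 μs

γ = 1/√(1 − 0.495²) = 1.1509
Δt' = γ(Δt − vΔx/c²) = 1.1509 × (9.59 μs − 0.495×4700 m / (2.998×10^8 m/s))
= 1.1509 × (1.8298 μs) = 2.11 μs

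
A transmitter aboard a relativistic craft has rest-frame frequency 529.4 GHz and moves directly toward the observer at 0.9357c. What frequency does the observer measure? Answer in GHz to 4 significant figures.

f_obs ≈ 2905 GHz

Relativistic Doppler: f_obs = f_src √((1+β)/(1−β))
= 529.4 × √(1.93570/0.0643000) = 529.4 × 5.48673 = 2905 GHz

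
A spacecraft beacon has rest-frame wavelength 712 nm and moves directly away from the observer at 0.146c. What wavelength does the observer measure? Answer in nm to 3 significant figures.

λ_obs ≈ 825 nm

Relativistic Doppler: λ_obs = λ_src √((1+β)/(1−β))
= 712 × √(1.1460/0.85400) = 712 × 1.1584 = 825 nm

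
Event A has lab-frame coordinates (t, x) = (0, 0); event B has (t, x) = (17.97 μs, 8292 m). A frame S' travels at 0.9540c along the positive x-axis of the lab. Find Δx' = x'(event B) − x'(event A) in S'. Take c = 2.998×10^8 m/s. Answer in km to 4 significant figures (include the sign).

Δx' ≈ 10.51 km

γ = 1/√(1 − 0.9540²) = 3.33548
Δx' = γ(Δx − vΔt) = 3.33548 × (8292 m − 0.9540×(2.998×10^8 m/s)×17.97×10^-6 s)
= 3.33548 × (3152.41 m) = 10.51 km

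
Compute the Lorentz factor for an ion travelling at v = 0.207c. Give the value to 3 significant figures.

γ = 1/√(1 − β²) = 1/√(1 − 0.207²) = 1/√(0.95715) = 1.02

γ ≈ 1.02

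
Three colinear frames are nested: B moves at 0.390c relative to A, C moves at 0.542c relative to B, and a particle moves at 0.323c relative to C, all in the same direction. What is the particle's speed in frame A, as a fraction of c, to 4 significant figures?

Compose boost 2: (0.542 + 0.390)/(1 + 0.542×0.390) = 0.9320/1.21138 = 0.769370
Compose boost 3: (0.323 + 0.769370)/(1 + 0.323×0.769370) = 1.09237/1.24851 = 0.8749

u ≈ 0.8749c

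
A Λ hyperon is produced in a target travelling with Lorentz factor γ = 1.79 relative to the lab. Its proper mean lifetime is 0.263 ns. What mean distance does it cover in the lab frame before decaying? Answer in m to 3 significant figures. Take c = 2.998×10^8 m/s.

β = √(1 − 1/γ²) = √(1 − 1/1.79²) = 0.82940
Dilated lifetime: Δt = γτ₀ = 1.79 × 0.263 ns = 0.47077 ns
d = vΔt = 0.82940c × 0.47077 ns = 2.4865×10^8 m/s × 4.7077×10^-10 s = 0.117 m

d ≈ 0.117 m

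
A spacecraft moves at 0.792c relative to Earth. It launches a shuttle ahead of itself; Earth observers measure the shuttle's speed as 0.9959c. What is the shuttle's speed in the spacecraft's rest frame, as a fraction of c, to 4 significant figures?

Inverse velocity addition: u' = (u − v)/(1 − uv/c²)
= (0.9959 − 0.792)/(1 − 0.9959×0.792) = 0.2039/0.211247 = 0.9652

u' ≈ 0.9652c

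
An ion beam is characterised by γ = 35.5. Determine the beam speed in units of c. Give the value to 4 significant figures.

β ≈ 0.9996

β = √(1 − 1/γ²) = √(1 − 1/35.5²) = √(0.999207) = 0.9996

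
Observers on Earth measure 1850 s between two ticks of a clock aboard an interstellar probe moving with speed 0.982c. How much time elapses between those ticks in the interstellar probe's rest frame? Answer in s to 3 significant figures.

τ₀ ≈ 349 s

γ = 1/√(1 − 0.982²) = 5.2943
Proper time: τ₀ = Δt/γ = 1850/5.2943 = 349 s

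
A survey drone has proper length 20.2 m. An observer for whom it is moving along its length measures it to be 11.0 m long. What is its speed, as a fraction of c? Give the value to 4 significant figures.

β ≈ 0.8387

γ = L₀/L = 20.2/11.0 = 1.83636
β = √(1 − 1/γ²) = 0.8387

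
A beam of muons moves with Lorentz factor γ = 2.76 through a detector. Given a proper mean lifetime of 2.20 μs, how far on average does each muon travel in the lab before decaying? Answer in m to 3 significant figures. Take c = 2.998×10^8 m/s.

d ≈ 1700 m

β = √(1 − 1/γ²) = √(1 − 1/2.76²) = 0.93205
Dilated lifetime: Δt = γτ₀ = 2.76 × 2.20 μs = 6.0720 μs
d = vΔt = 0.93205c × 6.0720 μs = 2.7943×10^8 m/s × 6.0720×10^-6 s = 1700 m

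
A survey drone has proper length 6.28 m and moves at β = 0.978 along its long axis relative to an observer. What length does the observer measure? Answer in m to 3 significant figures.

L ≈ 1.31 m

γ = 1/√(1 − 0.978²) = 4.7938
Length contraction: L = L₀/γ = 6.28/4.7938 = 1.31 m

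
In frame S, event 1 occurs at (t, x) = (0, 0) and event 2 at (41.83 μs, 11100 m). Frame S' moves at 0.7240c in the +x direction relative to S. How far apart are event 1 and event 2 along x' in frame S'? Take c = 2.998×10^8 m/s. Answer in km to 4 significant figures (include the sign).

Δx' ≈ 2.929 km

γ = 1/√(1 − 0.7240²) = 1.44970
Δx' = γ(Δx − vΔt) = 1.44970 × (11100 m − 0.7240×(2.998×10^8 m/s)×41.83×10^-6 s)
= 1.44970 × (2020.58 m) = 2.929 km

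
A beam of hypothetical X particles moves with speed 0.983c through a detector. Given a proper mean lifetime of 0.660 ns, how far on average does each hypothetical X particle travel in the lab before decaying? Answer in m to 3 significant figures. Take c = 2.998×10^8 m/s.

γ = 1/√(1 − 0.983²) = 5.4465
Dilated lifetime: Δt = γτ₀ = 5.4465 × 0.660 ns = 3.5947 ns
d = vΔt = 0.983c × 3.5947 ns = 2.9470×10^8 m/s × 3.5947×10^-9 s = 1.06 m

d ≈ 1.06 m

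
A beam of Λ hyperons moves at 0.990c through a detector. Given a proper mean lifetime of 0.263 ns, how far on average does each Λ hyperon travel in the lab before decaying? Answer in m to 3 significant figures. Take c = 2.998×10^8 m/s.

γ = 1/√(1 − 0.990²) = 7.0888
Dilated lifetime: Δt = γτ₀ = 7.0888 × 0.263 ns = 1.8644 ns
d = vΔt = 0.990c × 1.8644 ns = 2.9680×10^8 m/s × 1.8644×10^-9 s = 0.553 m

d ≈ 0.553 m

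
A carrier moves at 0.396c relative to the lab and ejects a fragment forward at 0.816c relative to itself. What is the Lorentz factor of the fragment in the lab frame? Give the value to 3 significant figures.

γ ≈ 2.49

u_lab = (0.816 + 0.396)/(1 + 0.816×0.396) = 1.212/1.32314 = 0.916006
γ = 1/√(1 − 0.916006²) = 2.49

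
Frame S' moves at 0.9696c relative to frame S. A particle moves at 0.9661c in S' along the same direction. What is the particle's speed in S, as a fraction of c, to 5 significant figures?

Relativistic velocity addition: u = (u' + v)/(1 + u'v/c²)
= (0.9661 + 0.9696)/(1 + 0.9661×0.9696) = 1.9357/1.936731 = 0.99947

u ≈ 0.99947c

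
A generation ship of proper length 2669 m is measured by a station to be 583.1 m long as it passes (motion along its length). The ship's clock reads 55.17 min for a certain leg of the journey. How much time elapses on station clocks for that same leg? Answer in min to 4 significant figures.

Length contraction ⇒ γ = L₀/L = 2669/583.1 = 4.57726
Time dilation: Δt = γτ₀ = 4.57726 × 55.17 min = 252.5 min

Δt ≈ 252.5 min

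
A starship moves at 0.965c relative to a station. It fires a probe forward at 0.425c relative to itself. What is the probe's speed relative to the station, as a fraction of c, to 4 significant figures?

Relativistic velocity addition: u = (u' + v)/(1 + u'v/c²)
= (0.425 + 0.965)/(1 + 0.425×0.965) = 1.390/1.41012 = 0.9857

u ≈ 0.9857c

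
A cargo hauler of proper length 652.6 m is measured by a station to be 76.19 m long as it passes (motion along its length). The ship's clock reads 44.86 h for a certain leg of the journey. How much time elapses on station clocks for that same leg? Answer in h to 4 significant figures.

Length contraction ⇒ γ = L₀/L = 652.6/76.19 = 8.56543
Time dilation: Δt = γτ₀ = 8.56543 × 44.86 h = 384.2 h

Δt ≈ 384.2 h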